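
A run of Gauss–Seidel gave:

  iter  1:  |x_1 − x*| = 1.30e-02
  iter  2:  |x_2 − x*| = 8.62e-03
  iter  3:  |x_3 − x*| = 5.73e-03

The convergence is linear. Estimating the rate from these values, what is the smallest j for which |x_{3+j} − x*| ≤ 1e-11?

Rate ρ ≈ |x_3 − x*|/|x_2 − x*| = 5.73e-03/8.62e-03 = 0.6647.
After j more steps, |x_{3+j} − x*| ≈ 5.73e-03·ρ^j; need ρ^j ≤ 1e-11/5.73e-03 = 1.7452e-09.
j ≥ ln(1.7452e-09)/ln(0.6647) = -20.1664/-0.40842 = 49.377.
So 50 more iterations are needed.

50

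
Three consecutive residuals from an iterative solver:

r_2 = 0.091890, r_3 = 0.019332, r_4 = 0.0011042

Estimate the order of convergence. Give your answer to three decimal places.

p ≈ ln(r_4/r_3) / ln(r_3/r_2)
  = ln(0.0011042/0.019332) / ln(0.019332/0.091890)
  = ln(0.0571177) / ln(0.210382)
  = -2.862641 / -1.558830 ≈ 1.836404

1.836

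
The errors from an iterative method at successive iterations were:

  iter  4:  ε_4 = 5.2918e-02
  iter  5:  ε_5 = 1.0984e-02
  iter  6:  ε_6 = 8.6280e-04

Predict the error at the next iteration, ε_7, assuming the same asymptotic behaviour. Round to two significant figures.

First estimate the order: p ≈ ln(ε_6/ε_5) / ln(ε_5/ε_4) = ln(8.6280e-04/1.0984e-02)/ln(1.0984e-02/5.2918e-02) = ln(0.0785506)/ln(0.207566) ≈ 1.6180.
Then ε_7 ≈ ε_6·(ε_6/ε_5)^p = 8.6280e-04·(0.0785506)^1.6180 = 8.6280e-04·0.0163062 ≈ 1.407e-05.

1.4e-5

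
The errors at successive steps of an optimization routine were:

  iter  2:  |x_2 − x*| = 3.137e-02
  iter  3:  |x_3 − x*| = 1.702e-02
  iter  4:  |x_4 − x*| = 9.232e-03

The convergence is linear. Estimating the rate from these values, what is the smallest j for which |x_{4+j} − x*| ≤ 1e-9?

Rate ρ ≈ |x_4 − x*|/|x_3 − x*| = 9.232e-03/1.702e-02 = 0.5424.
After j more steps, |x_{4+j} − x*| ≈ 9.232e-03·ρ^j; need ρ^j ≤ 1e-9/9.232e-03 = 1.08319e-07.
j ≥ ln(1.08319e-07)/ln(0.5424) = -16.0382/-0.61175 = 26.217.
So 27 more iterations are needed.

27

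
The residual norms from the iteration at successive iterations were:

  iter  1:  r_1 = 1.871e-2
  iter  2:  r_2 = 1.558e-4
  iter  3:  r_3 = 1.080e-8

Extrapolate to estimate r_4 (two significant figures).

First estimate the order: p ≈ ln(r_3/r_2) / ln(r_2/r_1) = ln(1.080e-8/1.558e-4)/ln(1.558e-4/1.871e-2) = ln(6.93196e-05)/ln(0.0083271) ≈ 2.0001.
Then r_4 ≈ r_3·(r_3/r_2)^p = 1.080e-8·(6.93196e-05)^2.0001 = 1.080e-8·4.80061e-09 ≈ 5.185e-17.

5.2e-17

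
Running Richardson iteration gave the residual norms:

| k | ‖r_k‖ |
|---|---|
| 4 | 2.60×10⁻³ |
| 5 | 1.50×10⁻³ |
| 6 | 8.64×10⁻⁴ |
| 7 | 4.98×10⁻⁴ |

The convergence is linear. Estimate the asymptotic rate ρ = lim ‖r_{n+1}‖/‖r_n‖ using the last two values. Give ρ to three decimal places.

0.576

ρ ≈ ‖r_7‖/‖r_6‖ = 4.98×10⁻⁴/8.64×10⁻⁴ = 0.57639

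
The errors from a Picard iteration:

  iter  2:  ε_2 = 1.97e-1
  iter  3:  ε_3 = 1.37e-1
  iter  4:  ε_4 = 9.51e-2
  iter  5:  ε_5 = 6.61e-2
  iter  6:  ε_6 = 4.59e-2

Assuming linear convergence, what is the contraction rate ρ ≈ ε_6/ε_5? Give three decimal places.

0.694

ρ ≈ ε_6/ε_5 = 4.59e-2/6.61e-2 = 0.69440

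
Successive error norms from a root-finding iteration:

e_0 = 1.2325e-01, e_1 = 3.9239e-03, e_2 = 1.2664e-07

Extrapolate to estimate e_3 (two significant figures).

4.3e-21

First estimate the order: p ≈ ln(e_2/e_1) / ln(e_1/e_0) = ln(1.2664e-07/3.9239e-03)/ln(3.9239e-03/1.2325e-01) = ln(3.2274e-05)/ln(0.0318369) ≈ 3.0000.
Then e_3 ≈ e_2·(e_2/e_1)^p = 1.2664e-07·(3.2274e-05)^3.0000 = 1.2664e-07·3.3617e-14 ≈ 4.257e-21.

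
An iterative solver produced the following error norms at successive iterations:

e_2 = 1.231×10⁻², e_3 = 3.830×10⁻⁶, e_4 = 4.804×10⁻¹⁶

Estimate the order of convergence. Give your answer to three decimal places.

p ≈ ln(e_4/e_3) / ln(e_3/e_2)
  = ln(4.804×10⁻¹⁶/3.830×10⁻⁶) / ln(3.830×10⁻⁶/1.231×10⁻²)
  = ln(1.25431e-10) / ln(0.000311129)
  = -22.799265 / -8.075303 ≈ 2.823332

2.823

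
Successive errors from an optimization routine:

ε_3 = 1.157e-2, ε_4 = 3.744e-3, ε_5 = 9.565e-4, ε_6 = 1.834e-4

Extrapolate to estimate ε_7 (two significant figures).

First estimate the order: p ≈ ln(ε_6/ε_5) / ln(ε_5/ε_4) = ln(1.834e-4/9.565e-4)/ln(9.565e-4/3.744e-3) = ln(0.191741)/ln(0.255475) ≈ 1.2103.
Then ε_7 ≈ ε_6·(ε_6/ε_5)^p = 1.834e-4·(0.191741)^1.2103 = 1.834e-4·0.135478 ≈ 2.485e-05.

2.5e-5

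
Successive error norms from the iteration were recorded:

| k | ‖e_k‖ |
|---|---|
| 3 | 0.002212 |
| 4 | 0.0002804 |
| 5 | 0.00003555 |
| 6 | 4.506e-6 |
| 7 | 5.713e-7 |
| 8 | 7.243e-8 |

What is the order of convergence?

1

Consecutive ratios: ‖e_8‖/‖e_7‖ = 7.243e-8/5.713e-7 = 0.126781, ‖e_7‖/‖e_6‖ = 5.713e-7/4.506e-6 = 0.126787.
p ≈ ln(0.126781)/ln(0.126787) = -2.0653/-2.0653 ≈ 1.00.
So the convergence is linear (order 1).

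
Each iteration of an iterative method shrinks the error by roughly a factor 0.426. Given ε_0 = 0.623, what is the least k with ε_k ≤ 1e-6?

After k steps, ε_k ≈ 0.623·0.426^k.
Need 0.426^k ≤ 1e-6/0.623 = 1.60514e-06.
k ≥ ln(1.60514e-06)/ln(0.426) = -13.3423/-0.85332 = 15.636.
Smallest integer k = 16.

16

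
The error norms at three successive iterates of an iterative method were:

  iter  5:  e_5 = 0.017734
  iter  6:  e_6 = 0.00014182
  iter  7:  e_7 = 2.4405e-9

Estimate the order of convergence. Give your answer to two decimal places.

p ≈ ln(e_7/e_6) / ln(e_6/e_5)
  = ln(2.4405e-9/0.00014182) / ln(0.00014182/0.017734)
  = ln(1.72084e-05) / ln(0.00799707)
  = -10.97011 / -4.82868 ≈ 2.27187

2.27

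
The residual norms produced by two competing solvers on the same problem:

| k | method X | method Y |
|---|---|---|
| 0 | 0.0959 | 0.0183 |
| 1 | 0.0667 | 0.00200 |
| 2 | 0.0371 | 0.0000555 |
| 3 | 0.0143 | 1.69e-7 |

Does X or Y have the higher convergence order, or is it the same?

same

Method X: p ≈ ln(0.0143/0.0371)/ln(0.0371/0.0667) ≈ 1.63.
Method Y: p ≈ ln(1.69e-7/0.0000555)/ln(0.0000555/0.00200) ≈ 1.62.
Both orders ≈ 1.6 — effectively the same.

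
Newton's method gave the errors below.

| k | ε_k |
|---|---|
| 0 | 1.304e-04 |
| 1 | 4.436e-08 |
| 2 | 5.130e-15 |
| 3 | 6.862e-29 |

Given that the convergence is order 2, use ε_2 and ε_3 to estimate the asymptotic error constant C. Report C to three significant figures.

2.61

C ≈ ε_3 / ε_2^2
  = 6.862e-29 / (5.130e-15)^2
  = 6.862e-29 / 2.63169e-29 ≈ 2.6074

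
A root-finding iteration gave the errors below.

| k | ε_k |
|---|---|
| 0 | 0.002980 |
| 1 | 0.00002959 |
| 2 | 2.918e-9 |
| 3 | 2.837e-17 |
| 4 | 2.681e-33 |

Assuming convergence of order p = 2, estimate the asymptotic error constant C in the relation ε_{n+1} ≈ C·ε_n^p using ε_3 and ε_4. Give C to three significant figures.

3.33

C ≈ ε_4 / ε_3^2
  = 2.681e-33 / (2.837e-17)^2
  = 2.681e-33 / 8.04857e-34 ≈ 3.331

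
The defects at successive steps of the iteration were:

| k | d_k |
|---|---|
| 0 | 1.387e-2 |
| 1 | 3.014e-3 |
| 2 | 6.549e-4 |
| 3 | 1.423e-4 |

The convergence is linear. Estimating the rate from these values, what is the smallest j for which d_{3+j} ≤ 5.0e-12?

12

Rate ρ ≈ d_3/d_2 = 1.423e-4/6.549e-4 = 0.2173.
After j more steps, d_{3+j} ≈ 1.423e-4·ρ^j; need ρ^j ≤ 5.0e-12/1.423e-4 = 3.5137e-08.
j ≥ ln(3.5137e-08)/ln(0.2173) = -17.1640/-1.52648 = 11.244.
So 12 more iterations are needed.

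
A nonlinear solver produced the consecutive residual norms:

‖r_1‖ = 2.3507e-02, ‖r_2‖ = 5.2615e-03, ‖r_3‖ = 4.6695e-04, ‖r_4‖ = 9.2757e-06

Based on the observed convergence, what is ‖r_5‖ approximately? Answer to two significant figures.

First estimate the order: p ≈ ln(‖r_4‖/‖r_3‖) / ln(‖r_3‖/‖r_2‖) = ln(9.2757e-06/4.6695e-04)/ln(4.6695e-04/5.2615e-03) = ln(0.0198644)/ln(0.0887485) ≈ 1.6180.
Then ‖r_5‖ ≈ ‖r_4‖·(‖r_4‖/‖r_3‖)^p = 9.2757e-06·(0.0198644)^1.6180 = 9.2757e-06·0.00176314 ≈ 1.635e-08.

1.6e-8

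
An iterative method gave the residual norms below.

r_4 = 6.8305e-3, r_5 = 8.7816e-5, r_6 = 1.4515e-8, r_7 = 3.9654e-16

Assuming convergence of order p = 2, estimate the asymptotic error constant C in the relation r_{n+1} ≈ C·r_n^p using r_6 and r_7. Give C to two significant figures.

1.9

C ≈ r_7 / r_6^2
  = 3.9654e-16 / (1.4515e-8)^2
  = 3.9654e-16 / 2.10685e-16 ≈ 1.8821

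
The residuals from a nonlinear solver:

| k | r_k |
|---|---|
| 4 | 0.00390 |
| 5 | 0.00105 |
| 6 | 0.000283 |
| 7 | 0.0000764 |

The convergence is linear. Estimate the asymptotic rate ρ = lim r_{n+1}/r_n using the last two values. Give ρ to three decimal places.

ρ ≈ r_7/r_6 = 0.0000764/0.000283 = 0.26996

0.270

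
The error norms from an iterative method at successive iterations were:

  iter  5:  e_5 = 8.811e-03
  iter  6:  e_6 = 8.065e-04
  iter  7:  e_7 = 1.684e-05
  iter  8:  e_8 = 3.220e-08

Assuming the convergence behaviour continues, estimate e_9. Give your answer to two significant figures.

First estimate the order: p ≈ ln(e_8/e_7) / ln(e_7/e_6) = ln(3.220e-08/1.684e-05)/ln(1.684e-05/8.065e-04) = ln(0.00191211)/ln(0.0208803) ≈ 1.6179.
Then e_9 ≈ e_8·(e_8/e_7)^p = 3.220e-08·(0.00191211)^1.6179 = 3.220e-08·3.99723e-05 ≈ 1.287e-12.

1.3e-12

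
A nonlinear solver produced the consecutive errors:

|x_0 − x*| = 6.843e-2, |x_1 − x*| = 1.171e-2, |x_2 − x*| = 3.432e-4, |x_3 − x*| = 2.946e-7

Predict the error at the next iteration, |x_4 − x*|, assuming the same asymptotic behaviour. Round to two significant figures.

First estimate the order: p ≈ ln(|x_3 − x*|/|x_2 − x*|) / ln(|x_2 − x*|/|x_1 − x*|) = ln(2.946e-7/3.432e-4)/ln(3.432e-4/1.171e-2) = ln(0.000858392)/ln(0.0293083) ≈ 2.0002.
Then |x_4 − x*| ≈ |x_3 − x*|·(|x_3 − x*|/|x_2 − x*|)^p = 2.946e-7·(0.000858392)^2.0002 = 2.946e-7·7.35797e-07 ≈ 2.168e-13.

2.2e-13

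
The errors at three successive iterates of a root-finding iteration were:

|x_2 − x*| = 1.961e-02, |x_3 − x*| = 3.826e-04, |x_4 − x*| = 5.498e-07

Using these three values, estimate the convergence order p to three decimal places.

1.663

p ≈ ln(|x_4 − x*|/|x_3 − x*|) / ln(|x_3 − x*|/|x_2 − x*|)
  = ln(5.498e-07/3.826e-04) / ln(3.826e-04/1.961e-02)
  = ln(0.00143701) / ln(0.0195105)
  = -6.545191 / -3.936802 ≈ 1.662565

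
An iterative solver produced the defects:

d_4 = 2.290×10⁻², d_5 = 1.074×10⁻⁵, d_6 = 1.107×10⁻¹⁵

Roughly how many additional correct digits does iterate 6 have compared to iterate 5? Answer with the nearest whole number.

Digits gained ≈ log₁₀(d_5/d_6) = log₁₀(1.074×10⁻⁵/1.107×10⁻¹⁵) = log₁₀(9.7019e+09) ≈ 9.987.

10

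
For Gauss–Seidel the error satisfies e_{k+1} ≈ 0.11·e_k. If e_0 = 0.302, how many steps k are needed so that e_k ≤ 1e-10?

After k steps, e_k ≈ 0.302·0.11^k.
Need 0.11^k ≤ 1e-10/0.302 = 3.31126e-10.
k ≥ ln(3.31126e-10)/ln(0.11) = -21.8285/-2.20727 = 9.889.
Smallest integer k = 10.

10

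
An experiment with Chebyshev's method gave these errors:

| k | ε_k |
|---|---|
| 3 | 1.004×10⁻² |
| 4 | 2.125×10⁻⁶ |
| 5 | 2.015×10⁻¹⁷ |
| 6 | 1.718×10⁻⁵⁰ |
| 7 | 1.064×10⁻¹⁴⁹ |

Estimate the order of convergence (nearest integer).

3

Consecutive ratios: ε_7/ε_6 = 1.064×10⁻¹⁴⁹/1.718×10⁻⁵⁰ = 6.19325e-100, ε_6/ε_5 = 1.718×10⁻⁵⁰/2.015×10⁻¹⁷ = 8.52605e-34.
p ≈ ln(6.19325e-100)/ln(8.52605e-34) = -228.4350/-76.1448 ≈ 3.00.
So the convergence is cubic (order 3).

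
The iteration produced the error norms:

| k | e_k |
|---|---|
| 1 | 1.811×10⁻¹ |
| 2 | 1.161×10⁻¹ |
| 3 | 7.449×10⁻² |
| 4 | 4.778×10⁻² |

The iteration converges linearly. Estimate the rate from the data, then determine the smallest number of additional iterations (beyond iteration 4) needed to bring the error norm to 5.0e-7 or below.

Rate ρ ≈ e_4/e_3 = 4.778×10⁻²/7.449×10⁻² = 0.6414.
After j more steps, e_{4+j} ≈ 4.778×10⁻²·ρ^j; need ρ^j ≤ 5.0e-7/4.778×10⁻² = 1.04646e-05.
j ≥ ln(1.04646e-05)/ln(0.6414) = -11.4675/-0.44410 = 25.822.
So 26 more iterations are needed.

26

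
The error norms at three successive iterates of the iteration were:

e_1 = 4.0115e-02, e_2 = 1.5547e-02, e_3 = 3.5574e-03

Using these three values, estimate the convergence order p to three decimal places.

1.556

p ≈ ln(e_3/e_2) / ln(e_2/e_1)
  = ln(3.5574e-03/1.5547e-02) / ln(1.5547e-02/4.0115e-02)
  = ln(0.228816) / ln(0.387561)
  = -1.474837 / -0.947882 ≈ 1.555929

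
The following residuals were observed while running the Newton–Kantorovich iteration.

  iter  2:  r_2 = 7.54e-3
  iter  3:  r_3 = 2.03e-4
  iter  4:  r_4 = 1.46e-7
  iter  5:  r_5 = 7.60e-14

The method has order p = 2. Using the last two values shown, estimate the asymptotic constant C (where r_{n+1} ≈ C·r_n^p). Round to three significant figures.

3.57

C ≈ r_5 / r_4^2
  = 7.60e-14 / (1.46e-7)^2
  = 7.60e-14 / 2.1316e-14 ≈ 3.5654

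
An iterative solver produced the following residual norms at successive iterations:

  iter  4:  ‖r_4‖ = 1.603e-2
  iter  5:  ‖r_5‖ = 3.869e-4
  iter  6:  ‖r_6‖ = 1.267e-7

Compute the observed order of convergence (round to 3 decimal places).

p ≈ ln(‖r_6‖/‖r_5‖) / ln(‖r_5‖/‖r_4‖)
  = ln(1.267e-7/3.869e-4) / ln(3.869e-4/1.603e-2)
  = ln(0.000327475) / ln(0.024136)
  = -8.024099 / -3.724051 ≈ 2.154669

2.155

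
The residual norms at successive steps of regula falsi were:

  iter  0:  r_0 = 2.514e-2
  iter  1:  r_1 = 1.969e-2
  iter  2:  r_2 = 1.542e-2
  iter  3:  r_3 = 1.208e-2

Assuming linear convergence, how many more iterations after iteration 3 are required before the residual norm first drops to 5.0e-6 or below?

32

Rate ρ ≈ r_3/r_2 = 1.208e-2/1.542e-2 = 0.7834.
After j more steps, r_{3+j} ≈ 1.208e-2·ρ^j; need ρ^j ≤ 5.0e-6/1.208e-2 = 0.000413907.
j ≥ ln(0.000413907)/ln(0.7834) = -7.7899/-0.24411 = 31.911.
So 32 more iterations are needed.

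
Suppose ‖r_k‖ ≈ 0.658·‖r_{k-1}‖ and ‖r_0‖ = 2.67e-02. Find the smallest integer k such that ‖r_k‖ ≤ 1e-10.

After k steps, ‖r_k‖ ≈ 2.67e-02·0.658^k.
Need 0.658^k ≤ 1e-10/2.67e-02 = 3.74532e-09.
k ≥ ln(3.74532e-09)/ln(0.658) = -19.4028/-0.41855 = 46.357.
Smallest integer k = 47.

47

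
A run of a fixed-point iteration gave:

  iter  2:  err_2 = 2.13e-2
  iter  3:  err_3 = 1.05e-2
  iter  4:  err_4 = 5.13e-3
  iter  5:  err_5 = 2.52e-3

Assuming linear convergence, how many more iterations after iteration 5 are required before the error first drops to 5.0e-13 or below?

32

Rate ρ ≈ err_5/err_4 = 2.52e-3/5.13e-3 = 0.4912.
After j more steps, err_{5+j} ≈ 2.52e-3·ρ^j; need ρ^j ≤ 5.0e-13/2.52e-3 = 1.98413e-10.
j ≥ ln(1.98413e-10)/ln(0.4912) = -22.3407/-0.71090 = 31.426.
So 32 more iterations are needed.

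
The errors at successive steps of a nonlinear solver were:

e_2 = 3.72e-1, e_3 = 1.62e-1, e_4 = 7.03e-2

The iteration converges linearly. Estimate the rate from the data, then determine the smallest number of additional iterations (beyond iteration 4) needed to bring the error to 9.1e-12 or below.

Rate ρ ≈ e_4/e_3 = 7.03e-2/1.62e-1 = 0.4340.
After j more steps, e_{4+j} ≈ 7.03e-2·ρ^j; need ρ^j ≤ 9.1e-12/7.03e-2 = 1.29445e-10.
j ≥ ln(1.29445e-10)/ln(0.4340) = -22.7678/-0.83471 = 27.276.
So 28 more iterations are needed.

28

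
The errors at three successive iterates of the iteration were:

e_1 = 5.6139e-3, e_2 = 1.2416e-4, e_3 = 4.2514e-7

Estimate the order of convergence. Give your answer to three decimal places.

1.489

p ≈ ln(e_3/e_2) / ln(e_2/e_1)
  = ln(4.2514e-7/1.2416e-4) / ln(1.2416e-4/5.6139e-3)
  = ln(0.00342413) / ln(0.0221165)
  = -5.676908 / -3.811431 ≈ 1.489443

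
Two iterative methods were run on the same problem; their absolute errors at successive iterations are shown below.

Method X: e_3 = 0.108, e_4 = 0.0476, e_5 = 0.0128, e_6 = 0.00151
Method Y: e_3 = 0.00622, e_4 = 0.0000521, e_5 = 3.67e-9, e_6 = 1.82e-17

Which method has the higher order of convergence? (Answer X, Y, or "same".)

Y

Method X: p ≈ ln(0.00151/0.0128)/ln(0.0128/0.0476) ≈ 1.63.
Method Y: p ≈ ln(1.82e-17/3.67e-9)/ln(3.67e-9/0.0000521) ≈ 2.00.
Method Y has the higher order (≈2.0 vs ≈1.6).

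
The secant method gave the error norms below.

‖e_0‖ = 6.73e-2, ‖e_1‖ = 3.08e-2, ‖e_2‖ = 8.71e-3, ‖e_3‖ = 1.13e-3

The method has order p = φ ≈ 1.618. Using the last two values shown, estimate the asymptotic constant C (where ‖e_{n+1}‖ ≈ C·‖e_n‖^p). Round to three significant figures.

C ≈ ‖e_3‖ / ‖e_2‖^1.618
  = 1.13e-3 / (8.71e-3)^1.618
  = 1.13e-3 / 0.000464461 ≈ 2.4329

2.43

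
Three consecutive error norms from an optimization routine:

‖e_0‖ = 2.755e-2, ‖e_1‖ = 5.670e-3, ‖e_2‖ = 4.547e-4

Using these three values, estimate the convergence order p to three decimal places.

1.596

p ≈ ln(‖e_2‖/‖e_1‖) / ln(‖e_1‖/‖e_0‖)
  = ln(4.547e-4/5.670e-3) / ln(5.670e-3/2.755e-2)
  = ln(0.080194) / ln(0.205808)
  = -2.523307 / -1.580812 ≈ 1.596209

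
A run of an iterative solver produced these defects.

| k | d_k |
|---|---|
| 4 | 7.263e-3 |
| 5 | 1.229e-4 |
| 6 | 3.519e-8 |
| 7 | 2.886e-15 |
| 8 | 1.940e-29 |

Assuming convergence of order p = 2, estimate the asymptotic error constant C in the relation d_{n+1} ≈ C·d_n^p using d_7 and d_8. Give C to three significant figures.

2.33

C ≈ d_8 / d_7^2
  = 1.940e-29 / (2.886e-15)^2
  = 1.940e-29 / 8.329e-30 ≈ 2.3292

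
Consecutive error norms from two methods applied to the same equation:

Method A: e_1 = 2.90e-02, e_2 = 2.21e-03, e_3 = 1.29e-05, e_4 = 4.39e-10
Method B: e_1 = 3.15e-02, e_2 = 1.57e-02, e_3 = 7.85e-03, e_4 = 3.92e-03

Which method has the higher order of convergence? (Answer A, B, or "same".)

Method A: p ≈ ln(4.39e-10/1.29e-05)/ln(1.29e-05/2.21e-03) ≈ 2.00.
Method B: p ≈ ln(3.92e-03/7.85e-03)/ln(7.85e-03/1.57e-02) ≈ 1.00.
Method A has the higher order (≈2.0 vs ≈1.0).

A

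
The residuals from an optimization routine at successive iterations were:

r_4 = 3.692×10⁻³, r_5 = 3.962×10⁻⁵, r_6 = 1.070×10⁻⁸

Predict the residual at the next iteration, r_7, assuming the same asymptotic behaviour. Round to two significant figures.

3.7e-15

First estimate the order: p ≈ ln(r_6/r_5) / ln(r_5/r_4) = ln(1.070×10⁻⁸/3.962×10⁻⁵)/ln(3.962×10⁻⁵/3.692×10⁻³) = ln(0.000270066)/ln(0.0107313) ≈ 1.8120.
Then r_7 ≈ r_6·(r_6/r_5)^p = 1.070×10⁻⁸·(0.000270066)^1.8120 = 1.070×10⁻⁸·3.4184e-07 ≈ 3.658e-15.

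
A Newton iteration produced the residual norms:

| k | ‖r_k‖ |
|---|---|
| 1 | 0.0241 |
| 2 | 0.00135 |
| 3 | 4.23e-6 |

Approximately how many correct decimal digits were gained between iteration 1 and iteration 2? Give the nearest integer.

Digits gained ≈ log₁₀(‖r_1‖/‖r_2‖) = log₁₀(0.0241/0.00135) = log₁₀(17.8519) ≈ 1.252.

1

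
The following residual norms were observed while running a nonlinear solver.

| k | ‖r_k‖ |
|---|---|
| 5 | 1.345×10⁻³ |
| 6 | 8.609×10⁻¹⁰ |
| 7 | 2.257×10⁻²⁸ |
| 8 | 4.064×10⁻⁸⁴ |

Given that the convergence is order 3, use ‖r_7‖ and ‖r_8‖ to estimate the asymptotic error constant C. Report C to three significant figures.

0.353

C ≈ ‖r_8‖ / ‖r_7‖^3
  = 4.064×10⁻⁸⁴ / (2.257×10⁻²⁸)^3
  = 4.064×10⁻⁸⁴ / 1.14973e-83 ≈ 0.35348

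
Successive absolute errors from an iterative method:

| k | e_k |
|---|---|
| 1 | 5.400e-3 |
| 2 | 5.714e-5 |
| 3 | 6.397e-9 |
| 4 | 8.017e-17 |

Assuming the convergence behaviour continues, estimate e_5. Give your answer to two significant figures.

1.3e-32

First estimate the order: p ≈ ln(e_4/e_3) / ln(e_3/e_2) = ln(8.017e-17/6.397e-9)/ln(6.397e-9/5.714e-5) = ln(1.25324e-08)/ln(0.000111953) ≈ 2.0000.
Then e_5 ≈ e_4·(e_4/e_3)^p = 8.017e-17·(1.25324e-08)^2.0000 = 8.017e-17·1.57061e-16 ≈ 1.259e-32.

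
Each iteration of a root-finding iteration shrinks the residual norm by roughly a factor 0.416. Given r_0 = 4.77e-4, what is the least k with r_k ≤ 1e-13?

26

After k steps, r_k ≈ 4.77e-4·0.416^k.
Need 0.416^k ≤ 1e-13/4.77e-4 = 2.09644e-10.
k ≥ ln(2.09644e-10)/ln(0.416) = -22.2856/-0.87707 = 25.409.
Smallest integer k = 26.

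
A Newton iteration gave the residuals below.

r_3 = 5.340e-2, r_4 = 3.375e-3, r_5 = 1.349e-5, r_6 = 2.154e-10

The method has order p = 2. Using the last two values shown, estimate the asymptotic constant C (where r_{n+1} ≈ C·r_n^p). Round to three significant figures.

C ≈ r_6 / r_5^2
  = 2.154e-10 / (1.349e-5)^2
  = 2.154e-10 / 1.8198e-10 ≈ 1.1836

1.18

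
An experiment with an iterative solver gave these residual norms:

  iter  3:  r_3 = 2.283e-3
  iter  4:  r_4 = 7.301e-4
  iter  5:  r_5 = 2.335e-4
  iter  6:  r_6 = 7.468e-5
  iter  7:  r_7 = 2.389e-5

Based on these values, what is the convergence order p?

Consecutive ratios: r_7/r_6 = 2.389e-5/7.468e-5 = 0.319898, r_6/r_5 = 7.468e-5/2.335e-4 = 0.319829.
p ≈ ln(0.319898)/ln(0.319829) = -1.1398/-1.1400 ≈ 1.00.
So the convergence is linear (order 1).

1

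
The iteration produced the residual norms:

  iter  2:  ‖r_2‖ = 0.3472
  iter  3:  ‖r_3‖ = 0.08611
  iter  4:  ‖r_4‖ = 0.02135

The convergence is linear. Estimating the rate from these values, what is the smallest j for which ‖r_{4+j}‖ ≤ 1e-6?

Rate ρ ≈ ‖r_4‖/‖r_3‖ = 0.02135/0.08611 = 0.2479.
After j more steps, ‖r_{4+j}‖ ≈ 0.02135·ρ^j; need ρ^j ≤ 1e-6/0.02135 = 4.68384e-05.
j ≥ ln(4.68384e-05)/ln(0.2479) = -9.9688/-1.39473 = 7.147.
So 8 more iterations are needed.

8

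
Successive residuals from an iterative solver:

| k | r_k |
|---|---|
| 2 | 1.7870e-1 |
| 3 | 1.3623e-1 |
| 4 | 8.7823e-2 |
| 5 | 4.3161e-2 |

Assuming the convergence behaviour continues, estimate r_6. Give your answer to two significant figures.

1.4e-2

First estimate the order: p ≈ ln(r_5/r_4) / ln(r_4/r_3) = ln(4.3161e-2/8.7823e-2)/ln(8.7823e-2/1.3623e-1) = ln(0.491454)/ln(0.644667) ≈ 1.6181.
Then r_6 ≈ r_5·(r_5/r_4)^p = 4.3161e-2·(0.491454)^1.6181 = 4.3161e-2·0.316802 ≈ 0.01367.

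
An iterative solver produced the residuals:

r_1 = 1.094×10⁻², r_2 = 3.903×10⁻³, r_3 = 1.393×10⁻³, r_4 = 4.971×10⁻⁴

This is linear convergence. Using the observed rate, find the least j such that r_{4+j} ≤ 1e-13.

Rate ρ ≈ r_4/r_3 = 4.971×10⁻⁴/1.393×10⁻³ = 0.3569.
After j more steps, r_{4+j} ≈ 4.971×10⁻⁴·ρ^j; need ρ^j ≤ 1e-13/4.971×10⁻⁴ = 2.01167e-10.
j ≥ ln(2.01167e-10)/ln(0.3569) = -22.3269/-1.03030 = 21.670.
So 22 more iterations are needed.

22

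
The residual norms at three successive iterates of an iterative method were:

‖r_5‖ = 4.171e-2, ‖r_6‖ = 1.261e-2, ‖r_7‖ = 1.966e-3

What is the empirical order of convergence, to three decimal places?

1.554

p ≈ ln(‖r_7‖/‖r_6‖) / ln(‖r_6‖/‖r_5‖)
  = ln(1.966e-3/1.261e-2) / ln(1.261e-2/4.171e-2)
  = ln(0.155908) / ln(0.302326)
  = -1.858489 / -1.196249 ≈ 1.553597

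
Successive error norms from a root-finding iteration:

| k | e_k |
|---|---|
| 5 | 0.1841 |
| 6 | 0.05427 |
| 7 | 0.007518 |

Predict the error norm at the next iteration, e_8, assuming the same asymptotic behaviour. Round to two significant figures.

First estimate the order: p ≈ ln(e_7/e_6) / ln(e_6/e_5) = ln(0.007518/0.05427)/ln(0.05427/0.1841) = ln(0.13853)/ln(0.294785) ≈ 1.6182.
Then e_8 ≈ e_7·(e_7/e_6)^p = 0.007518·(0.13853)^1.6182 = 0.007518·0.0408175 ≈ 0.0003069.

3.1e-4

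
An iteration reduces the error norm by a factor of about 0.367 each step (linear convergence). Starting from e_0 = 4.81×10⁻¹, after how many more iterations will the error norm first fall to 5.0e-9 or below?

After k steps, e_k ≈ 4.81×10⁻¹·0.367^k.
Need 0.367^k ≤ 5.0e-9/4.81×10⁻¹ = 1.0395e-08.
k ≥ ln(1.0395e-08)/ln(0.367) = -18.3819/-1.00239 = 18.338.
Smallest integer k = 19.

19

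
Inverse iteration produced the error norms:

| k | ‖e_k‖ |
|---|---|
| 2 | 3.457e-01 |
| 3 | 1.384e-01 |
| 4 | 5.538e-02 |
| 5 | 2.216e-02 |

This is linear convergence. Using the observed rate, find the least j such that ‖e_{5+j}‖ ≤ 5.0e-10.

20

Rate ρ ≈ ‖e_5‖/‖e_4‖ = 2.216e-02/5.538e-02 = 0.4001.
After j more steps, ‖e_{5+j}‖ ≈ 2.216e-02·ρ^j; need ρ^j ≤ 5.0e-10/2.216e-02 = 2.25632e-08.
j ≥ ln(2.25632e-08)/ln(0.4001) = -17.6069/-0.91604 = 19.221.
So 20 more iterations are needed.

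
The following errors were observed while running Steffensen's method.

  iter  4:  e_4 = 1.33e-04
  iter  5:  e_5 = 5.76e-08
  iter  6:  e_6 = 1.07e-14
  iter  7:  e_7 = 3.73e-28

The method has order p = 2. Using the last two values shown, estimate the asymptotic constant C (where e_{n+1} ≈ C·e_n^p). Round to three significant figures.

C ≈ e_7 / e_6^2
  = 3.73e-28 / (1.07e-14)^2
  = 3.73e-28 / 1.1449e-28 ≈ 3.2579

3.26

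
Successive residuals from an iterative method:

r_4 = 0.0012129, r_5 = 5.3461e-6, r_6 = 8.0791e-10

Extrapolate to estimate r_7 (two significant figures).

5.1e-16

First estimate the order: p ≈ ln(r_6/r_5) / ln(r_5/r_4) = ln(8.0791e-10/5.3461e-6)/ln(5.3461e-6/0.0012129) = ln(0.000151121)/ln(0.0044077) ≈ 1.6218.
Then r_7 ≈ r_6·(r_6/r_5)^p = 8.0791e-10·(0.000151121)^1.6218 = 8.0791e-10·6.36252e-07 ≈ 5.14e-16.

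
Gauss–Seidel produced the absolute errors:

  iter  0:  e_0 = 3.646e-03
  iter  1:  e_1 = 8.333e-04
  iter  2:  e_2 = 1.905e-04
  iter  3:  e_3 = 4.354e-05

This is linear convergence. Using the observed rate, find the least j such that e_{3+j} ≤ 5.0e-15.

Rate ρ ≈ e_3/e_2 = 4.354e-05/1.905e-04 = 0.2286.
After j more steps, e_{3+j} ≈ 4.354e-05·ρ^j; need ρ^j ≤ 5.0e-15/4.354e-05 = 1.14837e-10.
j ≥ ln(1.14837e-10)/ln(0.2286) = -22.8875/-1.47578 = 15.509.
So 16 more iterations are needed.

16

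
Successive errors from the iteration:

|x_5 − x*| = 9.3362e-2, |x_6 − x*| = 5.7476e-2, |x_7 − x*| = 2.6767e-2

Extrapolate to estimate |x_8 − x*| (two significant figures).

First estimate the order: p ≈ ln(|x_7 − x*|/|x_6 − x*|) / ln(|x_6 − x*|/|x_5 − x*|) = ln(2.6767e-2/5.7476e-2)/ln(5.7476e-2/9.3362e-2) = ln(0.465707)/ln(0.615625) ≈ 1.5753.
Then |x_8 − x*| ≈ |x_7 − x*|·(|x_7 − x*|/|x_6 − x*|)^p = 2.6767e-2·(0.465707)^1.5753 = 2.6767e-2·0.300039 ≈ 0.008031.

8.0e-3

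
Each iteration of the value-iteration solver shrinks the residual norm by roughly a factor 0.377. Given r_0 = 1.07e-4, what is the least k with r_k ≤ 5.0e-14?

After k steps, r_k ≈ 1.07e-4·0.377^k.
Need 0.377^k ≤ 5.0e-14/1.07e-4 = 4.6729e-10.
k ≥ ln(4.6729e-10)/ln(0.377) = -21.4841/-0.97551 = 22.023.
Smallest integer k = 23.

23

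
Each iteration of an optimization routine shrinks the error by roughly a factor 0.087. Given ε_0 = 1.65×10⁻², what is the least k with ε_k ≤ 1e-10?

8

After k steps, ε_k ≈ 1.65×10⁻²·0.087^k.
Need 0.087^k ≤ 1e-10/1.65×10⁻² = 6.06061e-09.
k ≥ ln(6.06061e-09)/ln(0.087) = -18.9215/-2.44185 = 7.749.
Smallest integer k = 8.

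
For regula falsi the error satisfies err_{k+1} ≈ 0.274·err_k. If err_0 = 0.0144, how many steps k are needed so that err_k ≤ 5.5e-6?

7

After k steps, err_k ≈ 0.0144·0.274^k.
Need 0.274^k ≤ 5.5e-6/0.0144 = 0.000381944.
k ≥ ln(0.000381944)/ln(0.274) = -7.8702/-1.29463 = 6.079.
Smallest integer k = 7.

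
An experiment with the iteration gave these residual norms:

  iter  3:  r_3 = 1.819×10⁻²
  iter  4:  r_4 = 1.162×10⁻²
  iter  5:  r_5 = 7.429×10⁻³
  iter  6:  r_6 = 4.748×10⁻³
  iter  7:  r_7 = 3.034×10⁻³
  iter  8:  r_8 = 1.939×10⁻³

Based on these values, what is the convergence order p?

1

Consecutive ratios: r_8/r_7 = 1.939×10⁻³/3.034×10⁻³ = 0.63909, r_7/r_6 = 3.034×10⁻³/4.748×10⁻³ = 0.639006.
p ≈ ln(0.63909)/ln(0.639006) = -0.4477/-0.4478 ≈ 1.00.
So the convergence is linear (order 1).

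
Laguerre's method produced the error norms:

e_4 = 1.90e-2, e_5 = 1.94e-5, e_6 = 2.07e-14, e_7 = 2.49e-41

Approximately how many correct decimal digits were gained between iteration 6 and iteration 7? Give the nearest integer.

27

Digits gained ≈ log₁₀(e_6/e_7) = log₁₀(2.07e-14/2.49e-41) = log₁₀(8.31325e+26) ≈ 26.920.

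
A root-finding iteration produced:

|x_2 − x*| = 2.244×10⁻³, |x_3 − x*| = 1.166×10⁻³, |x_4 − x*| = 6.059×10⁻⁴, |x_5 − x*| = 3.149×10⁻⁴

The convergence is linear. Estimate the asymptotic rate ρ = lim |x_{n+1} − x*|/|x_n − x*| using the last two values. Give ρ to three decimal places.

0.520

ρ ≈ |x_5 − x*|/|x_4 − x*| = 3.149×10⁻⁴/6.059×10⁻⁴ = 0.51972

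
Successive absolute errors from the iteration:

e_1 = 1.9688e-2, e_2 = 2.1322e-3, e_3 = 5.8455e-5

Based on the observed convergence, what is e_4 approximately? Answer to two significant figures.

1.7e-7

First estimate the order: p ≈ ln(e_3/e_2) / ln(e_2/e_1) = ln(5.8455e-5/2.1322e-3)/ln(2.1322e-3/1.9688e-2) = ln(0.0274153)/ln(0.108299) ≈ 1.6180.
Then e_4 ≈ e_3·(e_3/e_2)^p = 5.8455e-5·(0.0274153)^1.6180 = 5.8455e-5·0.00296943 ≈ 1.736e-07.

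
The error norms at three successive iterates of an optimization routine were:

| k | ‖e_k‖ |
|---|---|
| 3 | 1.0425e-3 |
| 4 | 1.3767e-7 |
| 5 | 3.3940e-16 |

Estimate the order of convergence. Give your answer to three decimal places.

2.219

p ≈ ln(‖e_5‖/‖e_4‖) / ln(‖e_4‖/‖e_3‖)
  = ln(3.3940e-16/1.3767e-7) / ln(1.3767e-7/1.0425e-3)
  = ln(2.46532e-09) / ln(0.000132058)
  = -19.820944 / -8.932269 ≈ 2.219027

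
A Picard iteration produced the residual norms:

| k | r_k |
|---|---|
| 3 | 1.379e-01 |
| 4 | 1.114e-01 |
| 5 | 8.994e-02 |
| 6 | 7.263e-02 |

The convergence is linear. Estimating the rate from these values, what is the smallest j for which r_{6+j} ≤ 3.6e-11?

101

Rate ρ ≈ r_6/r_5 = 7.263e-02/8.994e-02 = 0.8075.
After j more steps, r_{6+j} ≈ 7.263e-02·ρ^j; need ρ^j ≤ 3.6e-11/7.263e-02 = 4.95663e-10.
j ≥ ln(4.95663e-10)/ln(0.8075) = -21.4251/-0.21381 = 100.206.
So 101 more iterations are needed.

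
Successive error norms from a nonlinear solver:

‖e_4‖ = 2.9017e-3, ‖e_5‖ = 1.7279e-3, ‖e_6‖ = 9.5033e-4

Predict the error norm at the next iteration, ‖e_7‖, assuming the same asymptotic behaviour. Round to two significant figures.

4.8e-4

First estimate the order: p ≈ ln(‖e_6‖/‖e_5‖) / ln(‖e_5‖/‖e_4‖) = ln(9.5033e-4/1.7279e-3)/ln(1.7279e-3/2.9017e-3) = ln(0.549991)/ln(0.595479) ≈ 1.1533.
Then ‖e_7‖ ≈ ‖e_6‖·(‖e_6‖/‖e_5‖)^p = 9.5033e-4·(0.549991)^1.1533 = 9.5033e-4·0.501825 ≈ 0.0004769.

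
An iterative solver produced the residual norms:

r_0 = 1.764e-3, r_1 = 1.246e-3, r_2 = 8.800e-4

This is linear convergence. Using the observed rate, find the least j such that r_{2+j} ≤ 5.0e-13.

62

Rate ρ ≈ r_2/r_1 = 8.800e-4/1.246e-3 = 0.7063.
After j more steps, r_{2+j} ≈ 8.800e-4·ρ^j; need ρ^j ≤ 5.0e-13/8.800e-4 = 5.68182e-10.
j ≥ ln(5.68182e-10)/ln(0.7063) = -21.2886/-0.34772 = 61.223.
So 62 more iterations are needed.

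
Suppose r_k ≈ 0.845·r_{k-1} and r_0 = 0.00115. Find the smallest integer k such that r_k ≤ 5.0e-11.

101

After k steps, r_k ≈ 0.00115·0.845^k.
Need 0.845^k ≤ 5.0e-11/0.00115 = 4.34783e-08.
k ≥ ln(4.34783e-08)/ln(0.845) = -16.9510/-0.16842 = 100.647.
Smallest integer k = 101.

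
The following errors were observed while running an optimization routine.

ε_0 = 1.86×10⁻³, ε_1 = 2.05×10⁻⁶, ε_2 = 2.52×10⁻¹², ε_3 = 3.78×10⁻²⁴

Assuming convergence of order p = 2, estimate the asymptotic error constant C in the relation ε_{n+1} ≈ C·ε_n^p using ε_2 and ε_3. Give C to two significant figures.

C ≈ ε_3 / ε_2^2
  = 3.78×10⁻²⁴ / (2.52×10⁻¹²)^2
  = 3.78×10⁻²⁴ / 6.3504e-24 ≈ 0.59524

0.60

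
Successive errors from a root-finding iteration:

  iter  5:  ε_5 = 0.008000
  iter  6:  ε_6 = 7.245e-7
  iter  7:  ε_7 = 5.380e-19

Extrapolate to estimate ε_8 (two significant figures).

First estimate the order: p ≈ ln(ε_7/ε_6) / ln(ε_6/ε_5) = ln(5.380e-19/7.245e-7)/ln(7.245e-7/0.008000) = ln(7.42581e-13)/ln(9.05625e-05) ≈ 3.0000.
Then ε_8 ≈ ε_7·(ε_7/ε_6)^p = 5.380e-19·(7.42581e-13)^3.0000 = 5.380e-19·4.09479e-37 ≈ 2.203e-55.

2.2e-55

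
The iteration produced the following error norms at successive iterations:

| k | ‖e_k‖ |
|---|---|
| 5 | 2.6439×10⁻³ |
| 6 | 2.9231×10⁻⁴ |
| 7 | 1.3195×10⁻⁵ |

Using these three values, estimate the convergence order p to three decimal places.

1.407

p ≈ ln(‖e_7‖/‖e_6‖) / ln(‖e_6‖/‖e_5‖)
  = ln(1.3195×10⁻⁵/2.9231×10⁻⁴) / ln(2.9231×10⁻⁴/2.6439×10⁻³)
  = ln(0.0451404) / ln(0.11056)
  = -3.097978 / -2.202197 ≈ 1.406767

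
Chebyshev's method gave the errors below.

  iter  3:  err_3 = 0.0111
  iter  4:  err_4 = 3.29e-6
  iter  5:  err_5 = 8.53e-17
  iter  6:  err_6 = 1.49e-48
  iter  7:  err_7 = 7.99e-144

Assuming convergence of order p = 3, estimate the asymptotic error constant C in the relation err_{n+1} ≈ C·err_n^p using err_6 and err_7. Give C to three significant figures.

C ≈ err_7 / err_6^3
  = 7.99e-144 / (1.49e-48)^3
  = 7.99e-144 / 3.30795e-144 ≈ 2.4154

2.42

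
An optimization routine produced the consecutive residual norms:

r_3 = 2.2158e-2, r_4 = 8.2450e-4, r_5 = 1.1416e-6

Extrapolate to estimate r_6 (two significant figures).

First estimate the order: p ≈ ln(r_5/r_4) / ln(r_4/r_3) = ln(1.1416e-6/8.2450e-4)/ln(8.2450e-4/2.2158e-2) = ln(0.0013846)/ln(0.03721) ≈ 2.0000.
Then r_6 ≈ r_5·(r_5/r_4)^p = 1.1416e-6·(0.0013846)^2.0000 = 1.1416e-6·1.91712e-06 ≈ 2.189e-12.

2.2e-12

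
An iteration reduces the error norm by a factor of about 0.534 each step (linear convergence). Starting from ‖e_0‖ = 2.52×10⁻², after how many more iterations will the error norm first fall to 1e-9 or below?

After k steps, ‖e_k‖ ≈ 2.52×10⁻²·0.534^k.
Need 0.534^k ≤ 1e-9/2.52×10⁻² = 3.96825e-08.
k ≥ ln(3.96825e-08)/ln(0.534) = -17.0424/-0.62736 = 27.165.
Smallest integer k = 28.

28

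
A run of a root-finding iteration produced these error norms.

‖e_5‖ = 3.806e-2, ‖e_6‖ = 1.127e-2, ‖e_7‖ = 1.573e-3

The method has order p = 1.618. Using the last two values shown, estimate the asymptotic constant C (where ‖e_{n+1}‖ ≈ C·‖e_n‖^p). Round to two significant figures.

C ≈ ‖e_7‖ / ‖e_6‖^1.618
  = 1.573e-3 / (1.127e-2)^1.618
  = 1.573e-3 / 0.000704714 ≈ 2.2321

2.2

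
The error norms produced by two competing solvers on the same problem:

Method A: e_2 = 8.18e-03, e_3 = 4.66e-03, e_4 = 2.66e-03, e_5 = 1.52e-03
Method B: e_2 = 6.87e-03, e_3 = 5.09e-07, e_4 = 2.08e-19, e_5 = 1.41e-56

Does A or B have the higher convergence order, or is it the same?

Method A: p ≈ ln(1.52e-03/2.66e-03)/ln(2.66e-03/4.66e-03) ≈ 1.00.
Method B: p ≈ ln(1.41e-56/2.08e-19)/ln(2.08e-19/5.09e-07) ≈ 3.00.
Method B has the higher order (≈3.0 vs ≈1.0).

B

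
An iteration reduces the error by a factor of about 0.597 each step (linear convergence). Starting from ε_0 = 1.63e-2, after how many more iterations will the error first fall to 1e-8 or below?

28

After k steps, ε_k ≈ 1.63e-2·0.597^k.
Need 0.597^k ≤ 1e-8/1.63e-2 = 6.13497e-07.
k ≥ ln(6.13497e-07)/ln(0.597) = -14.3041/-0.51584 = 27.730.
Smallest integer k = 28.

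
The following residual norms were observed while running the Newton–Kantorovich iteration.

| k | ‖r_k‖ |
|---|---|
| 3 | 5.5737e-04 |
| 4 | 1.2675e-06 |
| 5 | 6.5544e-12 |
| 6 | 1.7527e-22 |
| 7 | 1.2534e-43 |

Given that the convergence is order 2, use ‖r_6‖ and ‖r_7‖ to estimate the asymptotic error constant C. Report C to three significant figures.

C ≈ ‖r_7‖ / ‖r_6‖^2
  = 1.2534e-43 / (1.7527e-22)^2
  = 1.2534e-43 / 3.07196e-44 ≈ 4.0801

4.08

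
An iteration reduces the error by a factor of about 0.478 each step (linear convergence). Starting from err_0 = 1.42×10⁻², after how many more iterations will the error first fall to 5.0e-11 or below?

After k steps, err_k ≈ 1.42×10⁻²·0.478^k.
Need 0.478^k ≤ 5.0e-11/1.42×10⁻² = 3.52113e-09.
k ≥ ln(3.52113e-09)/ln(0.478) = -19.4645/-0.73814 = 26.370.
Smallest integer k = 27.

27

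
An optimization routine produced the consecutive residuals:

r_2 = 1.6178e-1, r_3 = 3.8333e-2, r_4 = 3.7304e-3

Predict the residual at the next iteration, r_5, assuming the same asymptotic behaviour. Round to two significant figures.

8.6e-5

First estimate the order: p ≈ ln(r_4/r_3) / ln(r_3/r_2) = ln(3.7304e-3/3.8333e-2)/ln(3.8333e-2/1.6178e-1) = ln(0.0973156)/ln(0.236945) ≈ 1.6180.
Then r_5 ≈ r_4·(r_4/r_3)^p = 3.7304e-3·(0.0973156)^1.6180 = 3.7304e-3·0.0230611 ≈ 8.603e-05.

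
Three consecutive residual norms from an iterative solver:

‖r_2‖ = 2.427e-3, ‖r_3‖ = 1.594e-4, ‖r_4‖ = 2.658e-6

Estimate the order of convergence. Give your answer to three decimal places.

1.503

p ≈ ln(‖r_4‖/‖r_3‖) / ln(‖r_3‖/‖r_2‖)
  = ln(2.658e-6/1.594e-4) / ln(1.594e-4/2.427e-3)
  = ln(0.016675) / ln(0.0656778)
  = -4.093845 / -2.722994 ≈ 1.503435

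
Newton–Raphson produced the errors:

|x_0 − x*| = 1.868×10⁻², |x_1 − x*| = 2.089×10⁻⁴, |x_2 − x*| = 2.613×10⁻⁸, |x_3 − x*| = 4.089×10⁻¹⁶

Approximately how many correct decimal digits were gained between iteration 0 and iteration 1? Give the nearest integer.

2

Digits gained ≈ log₁₀(|x_0 − x*|/|x_1 − x*|) = log₁₀(1.868×10⁻²/2.089×10⁻⁴) = log₁₀(89.4208) ≈ 1.951.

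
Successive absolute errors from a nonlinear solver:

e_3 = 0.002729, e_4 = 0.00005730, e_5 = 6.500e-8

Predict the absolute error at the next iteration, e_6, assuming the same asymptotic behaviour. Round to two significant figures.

4.4e-13

First estimate the order: p ≈ ln(e_5/e_4) / ln(e_4/e_3) = ln(6.500e-8/0.00005730)/ln(0.00005730/0.002729) = ln(0.00113438)/ln(0.0209967) ≈ 1.7554.
Then e_6 ≈ e_5·(e_5/e_4)^p = 6.500e-8·(0.00113438)^1.7554 = 6.500e-8·6.75963e-06 ≈ 4.394e-13.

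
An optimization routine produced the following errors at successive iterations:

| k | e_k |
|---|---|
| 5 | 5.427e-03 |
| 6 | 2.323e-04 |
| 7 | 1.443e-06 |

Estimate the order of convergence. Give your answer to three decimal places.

1.613

p ≈ ln(e_7/e_6) / ln(e_6/e_5)
  = ln(1.443e-06/2.323e-04) / ln(2.323e-04/5.427e-03)
  = ln(0.0062118) / ln(0.0428045)
  = -5.081305 / -3.151112 ≈ 1.612543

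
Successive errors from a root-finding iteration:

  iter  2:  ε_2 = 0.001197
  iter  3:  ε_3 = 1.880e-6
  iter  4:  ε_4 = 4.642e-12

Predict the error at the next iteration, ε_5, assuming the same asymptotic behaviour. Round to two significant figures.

2.8e-23

First estimate the order: p ≈ ln(ε_4/ε_3) / ln(ε_3/ε_2) = ln(4.642e-12/1.880e-6)/ln(1.880e-6/0.001197) = ln(2.46915e-06)/ln(0.00157059) ≈ 1.9998.
Then ε_5 ≈ ε_4·(ε_4/ε_3)^p = 4.642e-12·(2.46915e-06)^1.9998 = 4.642e-12·6.11247e-12 ≈ 2.837e-23.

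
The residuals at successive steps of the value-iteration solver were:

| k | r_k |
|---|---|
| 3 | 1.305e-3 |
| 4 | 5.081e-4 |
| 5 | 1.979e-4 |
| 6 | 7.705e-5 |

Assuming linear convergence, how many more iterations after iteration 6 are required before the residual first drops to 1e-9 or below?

Rate ρ ≈ r_6/r_5 = 7.705e-5/1.979e-4 = 0.3893.
After j more steps, r_{6+j} ≈ 7.705e-5·ρ^j; need ρ^j ≤ 1e-9/7.705e-5 = 1.29786e-05.
j ≥ ln(1.29786e-05)/ln(0.3893) = -11.2522/-0.94341 = 11.927.
So 12 more iterations are needed.

12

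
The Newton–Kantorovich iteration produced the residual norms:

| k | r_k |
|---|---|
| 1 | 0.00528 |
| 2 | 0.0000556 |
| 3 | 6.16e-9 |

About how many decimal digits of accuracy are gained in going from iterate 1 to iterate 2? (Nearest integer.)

2

Digits gained ≈ log₁₀(r_1/r_2) = log₁₀(0.00528/0.0000556) = log₁₀(94.964) ≈ 1.978.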